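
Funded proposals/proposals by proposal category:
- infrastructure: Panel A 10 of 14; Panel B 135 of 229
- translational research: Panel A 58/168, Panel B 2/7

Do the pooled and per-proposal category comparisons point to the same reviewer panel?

Infrastructure: Panel A 10/14 = 71.4%, Panel B 135/229 = 59.0% → Panel A
Translational research: Panel A 58/168 = 34.5%, Panel B 2/7 = 28.6% → Panel A
Overall: Panel A 68/182 = 37.4%, Panel B 137/236 = 58.1% → Panel B
Panel A wins each proposal group but Panel B wins overall — the comparison reverses. Panel A's proposals skew toward translational research, which has a lower base rate.

No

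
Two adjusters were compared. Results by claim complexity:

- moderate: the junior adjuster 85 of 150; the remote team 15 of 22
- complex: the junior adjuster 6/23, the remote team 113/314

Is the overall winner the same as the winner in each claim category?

Moderate: the junior adjuster 85/150 = 56.7%, the remote team 15/22 = 68.2% → the remote team
Complex: the junior adjuster 6/23 = 26.1%, the remote team 113/314 = 36.0% → the remote team
Overall: the junior adjuster 91/173 = 52.6%, the remote team 128/336 = 38.1% → the junior adjuster
The remote team wins each claim group but the junior adjuster wins overall — the comparison reverses. The remote team's claims skew toward complex, which has a lower base rate.

No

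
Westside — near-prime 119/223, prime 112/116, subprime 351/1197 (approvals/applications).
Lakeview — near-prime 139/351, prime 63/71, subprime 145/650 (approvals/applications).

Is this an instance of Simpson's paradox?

Near-prime: Westside 119/223 = 53.4%, Lakeview 139/351 = 39.6% → Westside
Prime: Westside 112/116 = 96.6%, Lakeview 63/71 = 88.7% → Westside
Subprime: Westside 351/1197 = 29.3%, Lakeview 145/650 = 22.3% → Westside
Overall: Westside 582/1536 = 37.9%, Lakeview 347/1072 = 32.4% → Westside
Westside wins overall and in every credit group — no reversal.

No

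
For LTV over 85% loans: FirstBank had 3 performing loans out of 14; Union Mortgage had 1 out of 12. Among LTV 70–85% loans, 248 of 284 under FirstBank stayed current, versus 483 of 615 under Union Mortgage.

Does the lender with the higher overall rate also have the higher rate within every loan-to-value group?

Yes

LTV over 85%: FirstBank 3/14 = 21.4%, Union Mortgage 1/12 = 8.3% → FirstBank
LTV 70–85%: FirstBank 248/284 = 87.3%, Union Mortgage 483/615 = 78.5% → FirstBank
Overall: FirstBank 251/298 = 84.2%, Union Mortgage 484/627 = 77.2% → FirstBank
FirstBank wins overall and in every loan-to-value group — no reversal.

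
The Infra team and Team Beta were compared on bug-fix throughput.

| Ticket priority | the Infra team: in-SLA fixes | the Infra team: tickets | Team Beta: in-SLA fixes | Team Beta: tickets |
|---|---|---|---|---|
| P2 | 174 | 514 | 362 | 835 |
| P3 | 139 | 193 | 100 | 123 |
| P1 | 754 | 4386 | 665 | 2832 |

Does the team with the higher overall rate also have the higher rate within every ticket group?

Yes

P2: the Infra team 174/514 = 33.9%, Team Beta 362/835 = 43.4% → Team Beta
P3: the Infra team 139/193 = 72.0%, Team Beta 100/123 = 81.3% → Team Beta
P1: the Infra team 754/4386 = 17.2%, Team Beta 665/2832 = 23.5% → Team Beta
Overall: the Infra team 1067/5093 = 21.0%, Team Beta 1127/3790 = 29.7% → Team Beta
Team Beta wins overall and in every ticket group — no reversal.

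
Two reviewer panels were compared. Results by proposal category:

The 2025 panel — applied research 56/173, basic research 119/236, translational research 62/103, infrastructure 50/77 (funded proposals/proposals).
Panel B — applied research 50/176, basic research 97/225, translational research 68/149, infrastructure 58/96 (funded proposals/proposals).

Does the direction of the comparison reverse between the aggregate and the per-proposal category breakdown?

Applied research: the 2025 panel 56/173 = 32.4%, Panel B 50/176 = 28.4% → the 2025 panel
Basic research: the 2025 panel 119/236 = 50.4%, Panel B 97/225 = 43.1% → the 2025 panel
Translational research: the 2025 panel 62/103 = 60.2%, Panel B 68/149 = 45.6% → the 2025 panel
Infrastructure: the 2025 panel 50/77 = 64.9%, Panel B 58/96 = 60.4% → the 2025 panel
Overall: the 2025 panel 287/589 = 48.7%, Panel B 273/646 = 42.3% → the 2025 panel
The 2025 panel wins overall and in every proposal group — no reversal.

No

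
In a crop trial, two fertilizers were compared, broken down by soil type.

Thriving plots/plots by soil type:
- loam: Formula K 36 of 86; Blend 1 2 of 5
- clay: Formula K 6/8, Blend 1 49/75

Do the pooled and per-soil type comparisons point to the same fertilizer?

No

Loam: Formula K 36/86 = 41.9%, Blend 1 2/5 = 40.0% → Formula K
Clay: Formula K 6/8 = 75.0%, Blend 1 49/75 = 65.3% → Formula K
Overall: Formula K 42/94 = 44.7%, Blend 1 51/80 = 63.8% → Blend 1
Formula K wins each soil group but Blend 1 wins overall — the comparison reverses. Formula K's plots skew toward loam, which has a lower base rate.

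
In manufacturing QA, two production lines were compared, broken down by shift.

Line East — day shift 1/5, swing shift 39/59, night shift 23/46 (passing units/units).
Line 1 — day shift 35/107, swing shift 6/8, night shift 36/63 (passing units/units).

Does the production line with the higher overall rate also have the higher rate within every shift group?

No

Day shift: Line East 1/5 = 20.0%, Line 1 35/107 = 32.7% → Line 1
Swing shift: Line East 39/59 = 66.1%, Line 1 6/8 = 75.0% → Line 1
Night shift: Line East 23/46 = 50.0%, Line 1 36/63 = 57.1% → Line 1
Overall: Line East 63/110 = 57.3%, Line 1 77/178 = 43.3% → Line East
Line 1 wins each shift group but Line East wins overall — the comparison reverses. Line 1's units skew toward day shift, which has a lower base rate.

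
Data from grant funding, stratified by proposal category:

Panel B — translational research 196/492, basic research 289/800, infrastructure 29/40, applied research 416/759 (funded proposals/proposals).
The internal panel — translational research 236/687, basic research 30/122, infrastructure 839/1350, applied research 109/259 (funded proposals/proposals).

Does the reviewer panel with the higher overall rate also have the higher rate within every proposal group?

No

Translational research: Panel B 196/492 = 39.8%, the internal panel 236/687 = 34.4% → Panel B
Basic research: Panel B 289/800 = 36.1%, the internal panel 30/122 = 24.6% → Panel B
Infrastructure: Panel B 29/40 = 72.5%, the internal panel 839/1350 = 62.1% → Panel B
Applied research: Panel B 416/759 = 54.8%, the internal panel 109/259 = 42.1% → Panel B
Overall: Panel B 930/2091 = 44.5%, the internal panel 1214/2418 = 50.2% → the internal panel
Panel B wins each proposal group but the internal panel wins overall — the comparison reverses. Panel B's proposals skew toward basic research, which has a lower base rate.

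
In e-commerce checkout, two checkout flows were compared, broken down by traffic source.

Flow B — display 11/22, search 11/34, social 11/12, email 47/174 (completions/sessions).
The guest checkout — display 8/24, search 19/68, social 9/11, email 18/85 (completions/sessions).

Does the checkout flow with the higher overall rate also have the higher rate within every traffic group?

Yes

Display: Flow B 11/22 = 50.0%, the guest checkout 8/24 = 33.3% → Flow B
Search: Flow B 11/34 = 32.4%, the guest checkout 19/68 = 27.9% → Flow B
Social: Flow B 11/12 = 91.7%, the guest checkout 9/11 = 81.8% → Flow B
Email: Flow B 47/174 = 27.0%, the guest checkout 18/85 = 21.2% → Flow B
Overall: Flow B 80/242 = 33.1%, the guest checkout 54/188 = 28.7% → Flow B
Flow B wins overall and in every traffic group — no reversal.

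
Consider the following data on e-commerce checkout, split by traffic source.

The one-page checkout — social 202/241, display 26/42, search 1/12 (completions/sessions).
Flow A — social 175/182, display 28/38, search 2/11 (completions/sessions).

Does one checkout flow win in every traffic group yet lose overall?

Social: the one-page checkout 202/241 = 83.8%, Flow A 175/182 = 96.2% → Flow A
Display: the one-page checkout 26/42 = 61.9%, Flow A 28/38 = 73.7% → Flow A
Search: the one-page checkout 1/12 = 8.3%, Flow A 2/11 = 18.2% → Flow A
Overall: the one-page checkout 229/295 = 77.6%, Flow A 205/231 = 88.7% → Flow A
Flow A wins overall and in every traffic group — no reversal.

No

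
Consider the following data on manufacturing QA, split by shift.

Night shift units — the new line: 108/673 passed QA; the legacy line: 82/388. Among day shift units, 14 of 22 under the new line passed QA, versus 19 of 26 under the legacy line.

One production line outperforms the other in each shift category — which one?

Night shift: the new line 108/673 = 16.0%, the legacy line 82/388 = 21.1% → the legacy line
Day shift: the new line 14/22 = 63.6%, the legacy line 19/26 = 73.1% → the legacy line
The legacy line has the higher rate in both groups.

the legacy line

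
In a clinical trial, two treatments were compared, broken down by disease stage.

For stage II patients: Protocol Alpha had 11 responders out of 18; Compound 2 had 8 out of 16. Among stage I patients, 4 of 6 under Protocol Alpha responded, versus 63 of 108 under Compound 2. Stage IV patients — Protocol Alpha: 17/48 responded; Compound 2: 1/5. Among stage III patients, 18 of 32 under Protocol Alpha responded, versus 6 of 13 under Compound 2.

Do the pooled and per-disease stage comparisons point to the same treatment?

Stage II: Protocol Alpha 11/18 = 61.1%, Compound 2 8/16 = 50.0% → Protocol Alpha
Stage I: Protocol Alpha 4/6 = 66.7%, Compound 2 63/108 = 58.3% → Protocol Alpha
Stage IV: Protocol Alpha 17/48 = 35.4%, Compound 2 1/5 = 20.0% → Protocol Alpha
Stage III: Protocol Alpha 18/32 = 56.2%, Compound 2 6/13 = 46.2% → Protocol Alpha
Overall: Protocol Alpha 50/104 = 48.1%, Compound 2 78/142 = 54.9% → Compound 2
Protocol Alpha wins each disease group but Compound 2 wins overall — the comparison reverses. Protocol Alpha's patients skew toward stage IV, which has a lower base rate.

No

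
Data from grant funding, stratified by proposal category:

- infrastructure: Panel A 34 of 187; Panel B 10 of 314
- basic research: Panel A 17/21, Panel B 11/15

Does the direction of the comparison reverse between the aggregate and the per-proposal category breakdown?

Infrastructure: Panel A 34/187 = 18.2%, Panel B 10/314 = 3.2% → Panel A
Basic research: Panel A 17/21 = 81.0%, Panel B 11/15 = 73.3% → Panel A
Overall: Panel A 51/208 = 24.5%, Panel B 21/329 = 6.4% → Panel A
Panel A wins overall and in every proposal group — no reversal.

No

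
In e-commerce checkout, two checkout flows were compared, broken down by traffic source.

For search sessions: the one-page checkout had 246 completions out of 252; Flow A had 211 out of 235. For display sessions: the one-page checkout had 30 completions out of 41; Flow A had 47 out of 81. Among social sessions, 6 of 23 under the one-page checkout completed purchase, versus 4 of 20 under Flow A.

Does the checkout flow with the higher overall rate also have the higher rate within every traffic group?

Yes

Search: the one-page checkout 246/252 = 97.6%, Flow A 211/235 = 89.8% → the one-page checkout
Display: the one-page checkout 30/41 = 73.2%, Flow A 47/81 = 58.0% → the one-page checkout
Social: the one-page checkout 6/23 = 26.1%, Flow A 4/20 = 20.0% → the one-page checkout
Overall: the one-page checkout 282/316 = 89.2%, Flow A 262/336 = 78.0% → the one-page checkout
The one-page checkout wins overall and in every traffic group — no reversal.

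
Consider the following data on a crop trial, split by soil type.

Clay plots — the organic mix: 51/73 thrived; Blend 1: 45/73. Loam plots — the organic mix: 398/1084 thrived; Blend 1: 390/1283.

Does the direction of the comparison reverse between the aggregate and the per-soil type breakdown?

No

Clay: the organic mix 51/73 = 69.9%, Blend 1 45/73 = 61.6% → the organic mix
Loam: the organic mix 398/1084 = 36.7%, Blend 1 390/1283 = 30.4% → the organic mix
Overall: the organic mix 449/1157 = 38.8%, Blend 1 435/1356 = 32.1% → the organic mix
The organic mix wins overall and in every soil group — no reversal.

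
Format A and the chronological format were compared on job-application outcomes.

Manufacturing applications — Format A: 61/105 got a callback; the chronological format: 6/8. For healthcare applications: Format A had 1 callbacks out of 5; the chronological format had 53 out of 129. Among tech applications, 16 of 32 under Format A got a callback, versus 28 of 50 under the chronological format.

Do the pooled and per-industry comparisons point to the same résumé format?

No

Manufacturing: Format A 61/105 = 58.1%, the chronological format 6/8 = 75.0% → the chronological format
Healthcare: Format A 1/5 = 20.0%, the chronological format 53/129 = 41.1% → the chronological format
Tech: Format A 16/32 = 50.0%, the chronological format 28/50 = 56.0% → the chronological format
Overall: Format A 78/142 = 54.9%, the chronological format 87/187 = 46.5% → Format A
The chronological format wins each industry group but Format A wins overall — the comparison reverses. The chronological format's applications skew toward healthcare, which has a lower base rate.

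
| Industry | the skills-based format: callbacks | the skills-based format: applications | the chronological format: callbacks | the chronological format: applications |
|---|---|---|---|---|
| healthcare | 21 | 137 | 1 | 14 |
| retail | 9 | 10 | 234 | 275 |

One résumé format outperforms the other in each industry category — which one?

the skills-based format

Healthcare: the skills-based format 21/137 = 15.3%, the chronological format 1/14 = 7.1% → the skills-based format
Retail: the skills-based format 9/10 = 90.0%, the chronological format 234/275 = 85.1% → the skills-based format
The skills-based format has the higher rate in both groups.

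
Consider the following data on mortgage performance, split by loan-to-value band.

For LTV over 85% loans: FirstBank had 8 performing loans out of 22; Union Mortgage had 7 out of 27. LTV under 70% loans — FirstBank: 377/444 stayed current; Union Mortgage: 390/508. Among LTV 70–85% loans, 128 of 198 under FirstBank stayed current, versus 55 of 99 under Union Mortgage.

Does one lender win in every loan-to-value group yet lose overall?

LTV over 85%: FirstBank 8/22 = 36.4%, Union Mortgage 7/27 = 25.9% → FirstBank
LTV under 70%: FirstBank 377/444 = 84.9%, Union Mortgage 390/508 = 76.8% → FirstBank
LTV 70–85%: FirstBank 128/198 = 64.6%, Union Mortgage 55/99 = 55.6% → FirstBank
Overall: FirstBank 513/664 = 77.3%, Union Mortgage 452/634 = 71.3% → FirstBank
FirstBank wins overall and in every loan-to-value group — no reversal.

No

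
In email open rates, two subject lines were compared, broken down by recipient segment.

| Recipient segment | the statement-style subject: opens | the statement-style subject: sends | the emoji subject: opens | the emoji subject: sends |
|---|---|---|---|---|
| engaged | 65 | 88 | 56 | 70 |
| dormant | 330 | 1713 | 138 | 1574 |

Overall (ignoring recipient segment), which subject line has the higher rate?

Engaged: the statement-style subject 65/88 = 73.9%, the emoji subject 56/70 = 80.0% → the emoji subject
Dormant: the statement-style subject 330/1713 = 19.3%, the emoji subject 138/1574 = 8.8% → the statement-style subject
Overall: the statement-style subject 395/1801 = 21.9%, the emoji subject 194/1644 = 11.8% → the statement-style subject
(Neither sweeps every recipient group, but the statement-style subject has the higher pooled rate.)

the statement-style subject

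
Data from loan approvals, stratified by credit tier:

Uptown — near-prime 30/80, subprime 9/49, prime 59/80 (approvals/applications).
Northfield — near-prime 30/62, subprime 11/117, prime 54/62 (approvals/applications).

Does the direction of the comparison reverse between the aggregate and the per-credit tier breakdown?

No

Near-prime: Uptown 30/80 = 37.5%, Northfield 30/62 = 48.4% → Northfield
Subprime: Uptown 9/49 = 18.4%, Northfield 11/117 = 9.4% → Uptown
Prime: Uptown 59/80 = 73.8%, Northfield 54/62 = 87.1% → Northfield
Overall: Uptown 98/209 = 46.9%, Northfield 95/241 = 39.4% → Uptown
Neither sweeps: Uptown wins 1 of 3 groups, Northfield wins 2. Uptown wins overall but not every group — no Simpson reversal.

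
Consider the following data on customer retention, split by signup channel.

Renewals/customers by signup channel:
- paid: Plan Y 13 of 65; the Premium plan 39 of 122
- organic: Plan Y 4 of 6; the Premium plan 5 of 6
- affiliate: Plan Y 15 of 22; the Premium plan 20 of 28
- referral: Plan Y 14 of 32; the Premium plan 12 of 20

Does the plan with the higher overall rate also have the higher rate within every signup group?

Yes

Paid: Plan Y 13/65 = 20.0%, the Premium plan 39/122 = 32.0% → the Premium plan
Organic: Plan Y 4/6 = 66.7%, the Premium plan 5/6 = 83.3% → the Premium plan
Affiliate: Plan Y 15/22 = 68.2%, the Premium plan 20/28 = 71.4% → the Premium plan
Referral: Plan Y 14/32 = 43.8%, the Premium plan 12/20 = 60.0% → the Premium plan
Overall: Plan Y 46/125 = 36.8%, the Premium plan 76/176 = 43.2% → the Premium plan
The Premium plan wins overall and in every signup group — no reversal.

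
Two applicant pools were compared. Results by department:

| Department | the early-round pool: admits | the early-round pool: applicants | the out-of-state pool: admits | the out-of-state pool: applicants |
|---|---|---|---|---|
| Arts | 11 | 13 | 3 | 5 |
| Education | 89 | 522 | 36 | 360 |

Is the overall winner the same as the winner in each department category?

Arts: the early-round pool 11/13 = 84.6%, the out-of-state pool 3/5 = 60.0% → the early-round pool
Education: the early-round pool 89/522 = 17.0%, the out-of-state pool 36/360 = 10.0% → the early-round pool
Overall: the early-round pool 100/535 = 18.7%, the out-of-state pool 39/365 = 10.7% → the early-round pool
The early-round pool wins overall and in every department group — no reversal.

Yes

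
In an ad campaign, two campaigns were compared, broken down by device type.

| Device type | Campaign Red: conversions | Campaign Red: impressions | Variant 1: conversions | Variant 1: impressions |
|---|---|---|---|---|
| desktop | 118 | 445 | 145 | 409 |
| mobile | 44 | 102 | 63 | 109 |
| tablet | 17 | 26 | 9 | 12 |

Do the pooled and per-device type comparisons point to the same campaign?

Desktop: Campaign Red 118/445 = 26.5%, Variant 1 145/409 = 35.5% → Variant 1
Mobile: Campaign Red 44/102 = 43.1%, Variant 1 63/109 = 57.8% → Variant 1
Tablet: Campaign Red 17/26 = 65.4%, Variant 1 9/12 = 75.0% → Variant 1
Overall: Campaign Red 179/573 = 31.2%, Variant 1 217/530 = 40.9% → Variant 1
Variant 1 wins overall and in every device group — no reversal.

Yes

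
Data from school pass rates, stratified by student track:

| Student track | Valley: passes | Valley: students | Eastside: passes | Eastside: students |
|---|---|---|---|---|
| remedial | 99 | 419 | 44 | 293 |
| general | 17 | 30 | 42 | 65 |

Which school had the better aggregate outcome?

Remedial: Valley 99/419 = 23.6%, Eastside 44/293 = 15.0% → Valley
General: Valley 17/30 = 56.7%, Eastside 42/65 = 64.6% → Eastside
Overall: Valley 116/449 = 25.8%, Eastside 86/358 = 24.0% → Valley
(Neither sweeps every student group, but Valley has the higher pooled rate.)

Valley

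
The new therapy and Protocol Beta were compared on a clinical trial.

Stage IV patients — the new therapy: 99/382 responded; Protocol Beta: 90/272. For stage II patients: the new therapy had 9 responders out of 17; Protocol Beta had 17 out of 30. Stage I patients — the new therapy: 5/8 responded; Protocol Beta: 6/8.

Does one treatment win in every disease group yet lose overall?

Stage IV: the new therapy 99/382 = 25.9%, Protocol Beta 90/272 = 33.1% → Protocol Beta
Stage II: the new therapy 9/17 = 52.9%, Protocol Beta 17/30 = 56.7% → Protocol Beta
Stage I: the new therapy 5/8 = 62.5%, Protocol Beta 6/8 = 75.0% → Protocol Beta
Overall: the new therapy 113/407 = 27.8%, Protocol Beta 113/310 = 36.5% → Protocol Beta
Protocol Beta wins overall and in every disease group — no reversal.

No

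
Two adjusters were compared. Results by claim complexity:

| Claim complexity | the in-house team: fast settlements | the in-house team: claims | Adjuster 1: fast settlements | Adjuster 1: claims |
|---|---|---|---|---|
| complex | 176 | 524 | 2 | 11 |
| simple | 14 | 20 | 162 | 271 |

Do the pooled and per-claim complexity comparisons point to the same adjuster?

No

Complex: the in-house team 176/524 = 33.6%, Adjuster 1 2/11 = 18.2% → the in-house team
Simple: the in-house team 14/20 = 70.0%, Adjuster 1 162/271 = 59.8% → the in-house team
Overall: the in-house team 190/544 = 34.9%, Adjuster 1 164/282 = 58.2% → Adjuster 1
The in-house team wins each claim group but Adjuster 1 wins overall — the comparison reverses. The in-house team's claims skew toward complex, which has a lower base rate.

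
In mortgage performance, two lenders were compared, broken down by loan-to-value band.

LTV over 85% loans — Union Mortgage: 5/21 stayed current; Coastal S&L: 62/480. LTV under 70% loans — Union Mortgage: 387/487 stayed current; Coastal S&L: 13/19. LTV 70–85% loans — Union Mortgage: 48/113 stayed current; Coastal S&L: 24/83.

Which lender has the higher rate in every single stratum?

Union Mortgage

LTV over 85%: Union Mortgage 5/21 = 23.8%, Coastal S&L 62/480 = 12.9% → Union Mortgage
LTV under 70%: Union Mortgage 387/487 = 79.5%, Coastal S&L 13/19 = 68.4% → Union Mortgage
LTV 70–85%: Union Mortgage 48/113 = 42.5%, Coastal S&L 24/83 = 28.9% → Union Mortgage
Union Mortgage has the higher rate in all 3 groups.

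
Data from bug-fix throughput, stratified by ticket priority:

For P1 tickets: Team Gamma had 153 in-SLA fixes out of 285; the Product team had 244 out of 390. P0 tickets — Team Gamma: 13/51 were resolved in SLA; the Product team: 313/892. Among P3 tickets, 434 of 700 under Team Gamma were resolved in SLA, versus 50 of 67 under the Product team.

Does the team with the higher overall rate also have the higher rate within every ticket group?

No

P1: Team Gamma 153/285 = 53.7%, the Product team 244/390 = 62.6% → the Product team
P0: Team Gamma 13/51 = 25.5%, the Product team 313/892 = 35.1% → the Product team
P3: Team Gamma 434/700 = 62.0%, the Product team 50/67 = 74.6% → the Product team
Overall: Team Gamma 600/1036 = 57.9%, the Product team 607/1349 = 45.0% → Team Gamma
The Product team wins each ticket group but Team Gamma wins overall — the comparison reverses. The Product team's tickets skew toward P0, which has a lower base rate.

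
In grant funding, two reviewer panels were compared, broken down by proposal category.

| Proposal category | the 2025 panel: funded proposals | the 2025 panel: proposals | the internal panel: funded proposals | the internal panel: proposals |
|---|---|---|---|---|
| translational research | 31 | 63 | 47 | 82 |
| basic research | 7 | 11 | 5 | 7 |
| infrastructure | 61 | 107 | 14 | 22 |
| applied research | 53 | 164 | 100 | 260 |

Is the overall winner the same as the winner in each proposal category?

Translational research: the 2025 panel 31/63 = 49.2%, the internal panel 47/82 = 57.3% → the internal panel
Basic research: the 2025 panel 7/11 = 63.6%, the internal panel 5/7 = 71.4% → the internal panel
Infrastructure: the 2025 panel 61/107 = 57.0%, the internal panel 14/22 = 63.6% → the internal panel
Applied research: the 2025 panel 53/164 = 32.3%, the internal panel 100/260 = 38.5% → the internal panel
Overall: the 2025 panel 152/345 = 44.1%, the internal panel 166/371 = 44.7% → the internal panel
The internal panel wins overall and in every proposal group — no reversal.

Yes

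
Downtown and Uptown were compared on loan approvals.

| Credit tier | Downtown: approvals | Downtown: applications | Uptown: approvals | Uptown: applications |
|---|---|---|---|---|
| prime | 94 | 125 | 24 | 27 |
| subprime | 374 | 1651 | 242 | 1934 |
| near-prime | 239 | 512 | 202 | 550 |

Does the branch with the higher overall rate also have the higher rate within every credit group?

Prime: Downtown 94/125 = 75.2%, Uptown 24/27 = 88.9% → Uptown
Subprime: Downtown 374/1651 = 22.7%, Uptown 242/1934 = 12.5% → Downtown
Near-prime: Downtown 239/512 = 46.7%, Uptown 202/550 = 36.7% → Downtown
Overall: Downtown 707/2288 = 30.9%, Uptown 468/2511 = 18.6% → Downtown
Neither sweeps: Downtown wins 2 of 3 groups, Uptown wins 1. Downtown wins overall but not every group — no Simpson reversal.

No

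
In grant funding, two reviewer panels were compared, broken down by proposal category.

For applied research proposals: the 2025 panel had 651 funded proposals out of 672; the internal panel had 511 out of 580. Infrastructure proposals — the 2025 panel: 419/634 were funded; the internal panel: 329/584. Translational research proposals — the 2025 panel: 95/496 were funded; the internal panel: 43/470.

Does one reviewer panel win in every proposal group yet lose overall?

Applied research: the 2025 panel 651/672 = 96.9%, the internal panel 511/580 = 88.1% → the 2025 panel
Infrastructure: the 2025 panel 419/634 = 66.1%, the internal panel 329/584 = 56.3% → the 2025 panel
Translational research: the 2025 panel 95/496 = 19.2%, the internal panel 43/470 = 9.1% → the 2025 panel
Overall: the 2025 panel 1165/1802 = 64.7%, the internal panel 883/1634 = 54.0% → the 2025 panel
The 2025 panel wins overall and in every proposal group — no reversal.

No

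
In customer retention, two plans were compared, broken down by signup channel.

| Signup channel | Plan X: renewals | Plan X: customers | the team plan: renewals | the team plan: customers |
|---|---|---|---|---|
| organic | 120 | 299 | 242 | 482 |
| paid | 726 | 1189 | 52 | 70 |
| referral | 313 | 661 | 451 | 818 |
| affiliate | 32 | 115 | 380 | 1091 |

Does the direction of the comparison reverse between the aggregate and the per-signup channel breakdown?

Organic: Plan X 120/299 = 40.1%, the team plan 242/482 = 50.2% → the team plan
Paid: Plan X 726/1189 = 61.1%, the team plan 52/70 = 74.3% → the team plan
Referral: Plan X 313/661 = 47.4%, the team plan 451/818 = 55.1% → the team plan
Affiliate: Plan X 32/115 = 27.8%, the team plan 380/1091 = 34.8% → the team plan
Overall: Plan X 1191/2264 = 52.6%, the team plan 1125/2461 = 45.7% → Plan X
The team plan wins each signup group but Plan X wins overall — the comparison reverses. The team plan's customers skew toward affiliate, which has a lower base rate.

Yes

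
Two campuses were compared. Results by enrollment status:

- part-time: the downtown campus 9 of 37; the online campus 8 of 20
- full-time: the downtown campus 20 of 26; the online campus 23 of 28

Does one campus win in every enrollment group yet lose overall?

Part-time: the downtown campus 9/37 = 24.3%, the online campus 8/20 = 40.0% → the online campus
Full-time: the downtown campus 20/26 = 76.9%, the online campus 23/28 = 82.1% → the online campus
Overall: the downtown campus 29/63 = 46.0%, the online campus 31/48 = 64.6% → the online campus
The online campus wins overall and in every enrollment group — no reversal.

No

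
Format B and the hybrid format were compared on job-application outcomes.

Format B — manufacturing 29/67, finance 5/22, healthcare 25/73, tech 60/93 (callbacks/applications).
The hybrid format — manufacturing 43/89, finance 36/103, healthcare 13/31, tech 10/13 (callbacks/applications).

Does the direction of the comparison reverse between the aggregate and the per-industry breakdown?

Manufacturing: Format B 29/67 = 43.3%, the hybrid format 43/89 = 48.3% → the hybrid format
Finance: Format B 5/22 = 22.7%, the hybrid format 36/103 = 35.0% → the hybrid format
Healthcare: Format B 25/73 = 34.2%, the hybrid format 13/31 = 41.9% → the hybrid format
Tech: Format B 60/93 = 64.5%, the hybrid format 10/13 = 76.9% → the hybrid format
Overall: Format B 119/255 = 46.7%, the hybrid format 102/236 = 43.2% → Format B
The hybrid format wins each industry group but Format B wins overall — the comparison reverses. The hybrid format's applications skew toward finance, which has a lower base rate.

Yes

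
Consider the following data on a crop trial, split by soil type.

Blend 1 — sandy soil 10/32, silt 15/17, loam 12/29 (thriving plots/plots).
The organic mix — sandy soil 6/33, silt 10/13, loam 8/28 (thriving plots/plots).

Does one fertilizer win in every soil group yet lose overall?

No

Sandy soil: Blend 1 10/32 = 31.2%, the organic mix 6/33 = 18.2% → Blend 1
Silt: Blend 1 15/17 = 88.2%, the organic mix 10/13 = 76.9% → Blend 1
Loam: Blend 1 12/29 = 41.4%, the organic mix 8/28 = 28.6% → Blend 1
Overall: Blend 1 37/78 = 47.4%, the organic mix 24/74 = 32.4% → Blend 1
Blend 1 wins overall and in every soil group — no reversal.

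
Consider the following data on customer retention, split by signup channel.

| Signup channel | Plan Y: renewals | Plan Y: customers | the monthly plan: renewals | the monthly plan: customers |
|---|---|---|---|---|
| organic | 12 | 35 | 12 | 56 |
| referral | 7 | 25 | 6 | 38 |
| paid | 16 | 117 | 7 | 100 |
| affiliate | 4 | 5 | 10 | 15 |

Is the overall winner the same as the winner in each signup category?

Organic: Plan Y 12/35 = 34.3%, the monthly plan 12/56 = 21.4% → Plan Y
Referral: Plan Y 7/25 = 28.0%, the monthly plan 6/38 = 15.8% → Plan Y
Paid: Plan Y 16/117 = 13.7%, the monthly plan 7/100 = 7.0% → Plan Y
Affiliate: Plan Y 4/5 = 80.0%, the monthly plan 10/15 = 66.7% → Plan Y
Overall: Plan Y 39/182 = 21.4%, the monthly plan 35/209 = 16.7% → Plan Y
Plan Y wins overall and in every signup group — no reversal.

Yes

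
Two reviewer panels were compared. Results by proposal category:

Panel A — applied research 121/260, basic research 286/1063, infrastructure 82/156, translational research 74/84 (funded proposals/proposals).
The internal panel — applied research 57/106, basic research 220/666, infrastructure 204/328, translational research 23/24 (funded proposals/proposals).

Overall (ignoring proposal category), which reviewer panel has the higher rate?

the internal panel

Applied research: Panel A 121/260 = 46.5%, the internal panel 57/106 = 53.8% → the internal panel
Basic research: Panel A 286/1063 = 26.9%, the internal panel 220/666 = 33.0% → the internal panel
Infrastructure: Panel A 82/156 = 52.6%, the internal panel 204/328 = 62.2% → the internal panel
Translational research: Panel A 74/84 = 88.1%, the internal panel 23/24 = 95.8% → the internal panel
Overall: Panel A 563/1563 = 36.0%, the internal panel 504/1124 = 44.8% → the internal panel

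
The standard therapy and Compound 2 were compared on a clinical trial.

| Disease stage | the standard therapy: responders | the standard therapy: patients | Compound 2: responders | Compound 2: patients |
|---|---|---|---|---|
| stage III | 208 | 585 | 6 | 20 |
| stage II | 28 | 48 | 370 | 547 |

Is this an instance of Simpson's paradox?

Stage III: the standard therapy 208/585 = 35.6%, Compound 2 6/20 = 30.0% → the standard therapy
Stage II: the standard therapy 28/48 = 58.3%, Compound 2 370/547 = 67.6% → Compound 2
Overall: the standard therapy 236/633 = 37.3%, Compound 2 376/567 = 66.3% → Compound 2
Neither sweeps: the standard therapy wins 1 of 2 groups, Compound 2 wins 1. Compound 2 wins overall but not every group — no Simpson reversal.

No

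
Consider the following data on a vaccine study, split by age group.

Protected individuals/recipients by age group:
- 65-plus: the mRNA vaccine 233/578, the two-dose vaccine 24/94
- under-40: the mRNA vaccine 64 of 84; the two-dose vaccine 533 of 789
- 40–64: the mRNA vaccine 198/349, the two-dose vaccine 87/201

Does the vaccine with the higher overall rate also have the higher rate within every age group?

No

65-plus: the mRNA vaccine 233/578 = 40.3%, the two-dose vaccine 24/94 = 25.5% → the mRNA vaccine
Under-40: the mRNA vaccine 64/84 = 76.2%, the two-dose vaccine 533/789 = 67.6% → the mRNA vaccine
40–64: the mRNA vaccine 198/349 = 56.7%, the two-dose vaccine 87/201 = 43.3% → the mRNA vaccine
Overall: the mRNA vaccine 495/1011 = 49.0%, the two-dose vaccine 644/1084 = 59.4% → the two-dose vaccine
The mRNA vaccine wins each age group but the two-dose vaccine wins overall — the comparison reverses. The mRNA vaccine's recipients skew toward 65-plus, which has a lower base rate.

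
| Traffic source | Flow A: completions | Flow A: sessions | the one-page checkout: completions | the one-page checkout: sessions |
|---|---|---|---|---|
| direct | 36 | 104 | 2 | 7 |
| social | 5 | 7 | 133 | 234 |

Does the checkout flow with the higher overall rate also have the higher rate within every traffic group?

No

Direct: Flow A 36/104 = 34.6%, the one-page checkout 2/7 = 28.6% → Flow A
Social: Flow A 5/7 = 71.4%, the one-page checkout 133/234 = 56.8% → Flow A
Overall: Flow A 41/111 = 36.9%, the one-page checkout 135/241 = 56.0% → the one-page checkout
Flow A wins each traffic group but the one-page checkout wins overall — the comparison reverses. Flow A's sessions skew toward direct, which has a lower base rate.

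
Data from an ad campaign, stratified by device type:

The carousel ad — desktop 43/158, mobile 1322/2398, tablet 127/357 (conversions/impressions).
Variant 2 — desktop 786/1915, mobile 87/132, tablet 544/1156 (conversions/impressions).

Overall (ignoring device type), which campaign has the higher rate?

the carousel ad

Desktop: the carousel ad 43/158 = 27.2%, Variant 2 786/1915 = 41.0% → Variant 2
Mobile: the carousel ad 1322/2398 = 55.1%, Variant 2 87/132 = 65.9% → Variant 2
Tablet: the carousel ad 127/357 = 35.6%, Variant 2 544/1156 = 47.1% → Variant 2
Overall: the carousel ad 1492/2913 = 51.2%, Variant 2 1417/3203 = 44.2% → the carousel ad
(Variant 2 wins every device group but the carousel ad wins overall — Variant 2's impressions skew toward the low-rate desktop group.)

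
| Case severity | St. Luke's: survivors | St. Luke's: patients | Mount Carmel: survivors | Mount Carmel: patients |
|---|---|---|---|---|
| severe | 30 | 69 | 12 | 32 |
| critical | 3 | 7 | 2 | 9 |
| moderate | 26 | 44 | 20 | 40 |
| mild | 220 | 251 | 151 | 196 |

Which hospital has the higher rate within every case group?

Severe: St. Luke's 30/69 = 43.5%, Mount Carmel 12/32 = 37.5% → St. Luke's
Critical: St. Luke's 3/7 = 42.9%, Mount Carmel 2/9 = 22.2% → St. Luke's
Moderate: St. Luke's 26/44 = 59.1%, Mount Carmel 20/40 = 50.0% → St. Luke's
Mild: St. Luke's 220/251 = 87.6%, Mount Carmel 151/196 = 77.0% → St. Luke's
St. Luke's has the higher rate in all 4 groups.

St. Luke's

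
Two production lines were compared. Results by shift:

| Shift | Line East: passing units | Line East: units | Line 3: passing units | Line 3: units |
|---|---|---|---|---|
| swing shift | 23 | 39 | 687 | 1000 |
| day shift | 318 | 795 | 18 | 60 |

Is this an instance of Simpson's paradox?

Swing shift: Line East 23/39 = 59.0%, Line 3 687/1000 = 68.7% → Line 3
Day shift: Line East 318/795 = 40.0%, Line 3 18/60 = 30.0% → Line East
Overall: Line East 341/834 = 40.9%, Line 3 705/1060 = 66.5% → Line 3
Neither sweeps: Line East wins 1 of 2 groups, Line 3 wins 1. Line 3 wins overall but not every group — no Simpson reversal.

No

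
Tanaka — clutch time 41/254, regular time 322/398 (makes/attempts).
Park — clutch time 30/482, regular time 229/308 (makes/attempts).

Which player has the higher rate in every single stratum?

Clutch time: Tanaka 41/254 = 16.1%, Park 30/482 = 6.2% → Tanaka
Regular time: Tanaka 322/398 = 80.9%, Park 229/308 = 74.4% → Tanaka
Tanaka has the higher rate in both groups.

Tanaka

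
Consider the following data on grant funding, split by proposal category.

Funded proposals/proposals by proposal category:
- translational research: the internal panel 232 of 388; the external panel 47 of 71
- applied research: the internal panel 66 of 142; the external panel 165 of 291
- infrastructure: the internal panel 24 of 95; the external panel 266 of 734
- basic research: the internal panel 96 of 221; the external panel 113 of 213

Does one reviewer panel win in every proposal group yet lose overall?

Yes

Translational research: the internal panel 232/388 = 59.8%, the external panel 47/71 = 66.2% → the external panel
Applied research: the internal panel 66/142 = 46.5%, the external panel 165/291 = 56.7% → the external panel
Infrastructure: the internal panel 24/95 = 25.3%, the external panel 266/734 = 36.2% → the external panel
Basic research: the internal panel 96/221 = 43.4%, the external panel 113/213 = 53.1% → the external panel
Overall: the internal panel 418/846 = 49.4%, the external panel 591/1309 = 45.1% → the internal panel
The external panel wins each proposal group but the internal panel wins overall — the comparison reverses. The external panel's proposals skew toward infrastructure, which has a lower base rate.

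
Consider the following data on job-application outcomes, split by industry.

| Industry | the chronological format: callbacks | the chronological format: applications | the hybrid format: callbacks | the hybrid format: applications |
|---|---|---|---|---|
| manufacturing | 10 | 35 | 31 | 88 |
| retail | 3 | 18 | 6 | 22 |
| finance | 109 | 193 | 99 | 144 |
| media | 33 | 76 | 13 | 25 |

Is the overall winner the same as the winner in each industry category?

Manufacturing: the chronological format 10/35 = 28.6%, the hybrid format 31/88 = 35.2% → the hybrid format
Retail: the chronological format 3/18 = 16.7%, the hybrid format 6/22 = 27.3% → the hybrid format
Finance: the chronological format 109/193 = 56.5%, the hybrid format 99/144 = 68.8% → the hybrid format
Media: the chronological format 33/76 = 43.4%, the hybrid format 13/25 = 52.0% → the hybrid format
Overall: the chronological format 155/322 = 48.1%, the hybrid format 149/279 = 53.4% → the hybrid format
The hybrid format wins overall and in every industry group — no reversal.

Yes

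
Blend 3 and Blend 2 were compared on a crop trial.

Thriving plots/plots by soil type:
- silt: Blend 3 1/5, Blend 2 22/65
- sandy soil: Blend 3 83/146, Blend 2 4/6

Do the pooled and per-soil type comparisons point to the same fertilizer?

Silt: Blend 3 1/5 = 20.0%, Blend 2 22/65 = 33.8% → Blend 2
Sandy soil: Blend 3 83/146 = 56.8%, Blend 2 4/6 = 66.7% → Blend 2
Overall: Blend 3 84/151 = 55.6%, Blend 2 26/71 = 36.6% → Blend 3
Blend 2 wins each soil group but Blend 3 wins overall — the comparison reverses. Blend 2's plots skew toward silt, which has a lower base rate.

No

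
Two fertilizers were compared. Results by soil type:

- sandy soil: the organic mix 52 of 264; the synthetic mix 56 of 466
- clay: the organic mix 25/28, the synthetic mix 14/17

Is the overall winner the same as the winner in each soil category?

Yes

Sandy soil: the organic mix 52/264 = 19.7%, the synthetic mix 56/466 = 12.0% → the organic mix
Clay: the organic mix 25/28 = 89.3%, the synthetic mix 14/17 = 82.4% → the organic mix
Overall: the organic mix 77/292 = 26.4%, the synthetic mix 70/483 = 14.5% → the organic mix
The organic mix wins overall and in every soil group — no reversal.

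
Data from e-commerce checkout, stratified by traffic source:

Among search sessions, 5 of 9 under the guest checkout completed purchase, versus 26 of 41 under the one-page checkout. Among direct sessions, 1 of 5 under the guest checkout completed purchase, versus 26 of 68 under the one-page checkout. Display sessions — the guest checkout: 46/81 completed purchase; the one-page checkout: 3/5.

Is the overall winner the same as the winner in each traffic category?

Search: the guest checkout 5/9 = 55.6%, the one-page checkout 26/41 = 63.4% → the one-page checkout
Direct: the guest checkout 1/5 = 20.0%, the one-page checkout 26/68 = 38.2% → the one-page checkout
Display: the guest checkout 46/81 = 56.8%, the one-page checkout 3/5 = 60.0% → the one-page checkout
Overall: the guest checkout 52/95 = 54.7%, the one-page checkout 55/114 = 48.2% → the guest checkout
The one-page checkout wins each traffic group but the guest checkout wins overall — the comparison reverses. The one-page checkout's sessions skew toward direct, which has a lower base rate.

No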